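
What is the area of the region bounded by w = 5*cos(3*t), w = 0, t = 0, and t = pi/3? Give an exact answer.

The difference (5*cos(3*t)) - (0) = 5*cos(3*t) changes sign at t = pi/6 inside [0, pi/3], so split the integral there.
∫[0,pi/6] (5*cos(3*t)) dt = 5/3.
∫[pi/6,pi/3] (5*cos(3*t)) dt = -5/3; the area of that piece is 5/3.
Total area = 5/3 + 5/3 = 10/3.

10/3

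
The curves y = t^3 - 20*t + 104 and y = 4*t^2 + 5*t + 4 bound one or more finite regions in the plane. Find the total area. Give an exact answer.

4019/6

Set the curves equal: t^3 - 20*t + 104 = 4*t^2 + 5*t + 4, so t^3 - 4*t^2 - 25*t + 100 = 0, which factors as (t - 5)*(t - 4)*(t + 5) = 0. The curves meet at t = -5, 4, 5.
On [-5, 4], y = t^3 - 20*t + 104 is on top; that piece has area ∫[-5,4] (t^3 - 4*t^2 - 25*t + 100) dt = 2673/4.
On [4, 5], y = 4*t^2 + 5*t + 4 is on top; that piece has area ∫[4,5] (-(t^3 - 4*t^2 - 25*t + 100)) dt = 19/12.
Total enclosed area = 2673/4 + 19/12 = 4019/6.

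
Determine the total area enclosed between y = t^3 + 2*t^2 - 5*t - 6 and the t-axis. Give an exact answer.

253/12

The curve meets the t-axis where t^3 + 2*t^2 - 5*t - 6 = 0, i.e. (t - 2)*(t + 1)*(t + 3) = 0, at t = -3, -1, 2.
On [-3, -1] the curve lies above the axis; ∫[-3,-1] (t^3 + 2*t^2 - 5*t - 6) dt = 16/3, giving area 16/3.
On [-1, 2] the curve lies below the axis; ∫[-1,2] (t^3 + 2*t^2 - 5*t - 6) dt = -63/4, giving area 63/4.
Total area = 16/3 + 63/4 = 253/12.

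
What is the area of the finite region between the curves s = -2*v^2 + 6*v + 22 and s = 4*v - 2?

343/3

Both boundary curves give s as a function of v, so integrate with respect to v. Setting them equal: -2*v^2 + 2*v + 24 = 0, i.e. -2*(v - 4)*(v + 3) = 0, so they meet at v = -3, 4.
For v in [-3, 4], s = -2*v^2 + 6*v + 22 is on the right; area = ∫[-3,4] (-2*v^2 + 2*v + 24) dv = 343/3.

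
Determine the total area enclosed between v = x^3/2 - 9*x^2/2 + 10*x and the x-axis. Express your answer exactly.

131/8

The curve meets the x-axis where x^3/2 - 9*x^2/2 + 10*x = 0, i.e. x*(x - 5)*(x - 4)/2 = 0, at x = 0, 4, 5.
On [0, 4] the curve lies above the axis; ∫[0,4] (x^3/2 - 9*x^2/2 + 10*x) dx = 16, giving area 16.
On [4, 5] the curve lies below the axis; ∫[4,5] (x^3/2 - 9*x^2/2 + 10*x) dx = -3/8, giving area 3/8.
Total area = 16 + 3/8 = 131/8.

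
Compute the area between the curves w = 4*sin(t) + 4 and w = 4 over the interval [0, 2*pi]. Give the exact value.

The difference (4*sin(t) + 4) - (4) = 4*sin(t) changes sign at t = pi inside [0, 2*pi], so split the integral there.
∫[0,pi] (4*sin(t)) dt = 8.
∫[pi,2*pi] (4*sin(t)) dt = -8; the area of that piece is 8.
Total area = 8 + 8 = 16.

16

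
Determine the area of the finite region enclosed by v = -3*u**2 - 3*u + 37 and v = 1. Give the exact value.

343/2

Set the curves equal: -3*u**2 - 3*u + 37 = 1, so -3*u**2 - 3*u + 36 = 0, which factors as -3*(u - 3)*(u + 4) = 0. The curves meet at u = -4, 3.
On [-4, 3], v = -3*u**2 - 3*u + 37 is on top; that piece has area ∫[-4,3] (-3*u**2 - 3*u + 36) du = 343/2.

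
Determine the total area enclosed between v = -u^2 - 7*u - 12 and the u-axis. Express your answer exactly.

1/6

The curve meets the u-axis where -u^2 - 7*u - 12 = 0, i.e. -(u + 3)*(u + 4) = 0, at u = -4, -3.
On [-4, -3] the curve lies above the axis; ∫[-4,-3] (-u^2 - 7*u - 12) du = 1/6, giving area 1/6.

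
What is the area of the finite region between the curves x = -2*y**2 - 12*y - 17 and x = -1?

Both boundary curves give x as a function of y, so integrate with respect to y. Setting them equal: -2*y**2 - 12*y - 16 = 0, i.e. -2*(y + 2)*(y + 4) = 0, so they meet at y = -4, -2.
For y in [-4, -2], x = -2*y**2 - 12*y - 17 is on the right; area = ∫[-4,-2] (-2*y**2 - 12*y - 16) dy = 8/3.

8/3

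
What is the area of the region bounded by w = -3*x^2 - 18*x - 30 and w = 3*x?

27/2

Set the curves equal: -3*x^2 - 18*x - 30 = 3*x, so -3*x^2 - 21*x - 30 = 0, which factors as -3*(x + 2)*(x + 5) = 0. The curves meet at x = -5, -2.
On [-5, -2], w = -3*x^2 - 18*x - 30 is on top; that piece has area ∫[-5,-2] (-3*x^2 - 21*x - 30) dx = 27/2.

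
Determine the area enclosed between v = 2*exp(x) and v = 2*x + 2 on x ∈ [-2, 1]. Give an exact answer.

-3 - 2*exp(-2) + 2*exp(1)

On [-2, 1], (2*exp(x)) - (2*x + 2) = -2*x + 2*exp(x) - 2 is ≥ 0 throughout, so the area is a single integral of |-2*x + 2*exp(x) - 2|.
∫[-2,1] (-2*x + 2*exp(x) - 2) dx = -3 - 2*exp(-2) + 2*exp(1).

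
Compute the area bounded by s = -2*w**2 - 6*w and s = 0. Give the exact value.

9

Both boundary curves give s as a function of w, so integrate with respect to w. Setting them equal: -2*w**2 - 6*w = 0, i.e. -2*w*(w + 3) = 0, so they meet at w = -3, 0.
For w in [-3, 0], s = -2*w**2 - 6*w is on the right; area = ∫[-3,0] (-2*w**2 - 6*w) dw = 9.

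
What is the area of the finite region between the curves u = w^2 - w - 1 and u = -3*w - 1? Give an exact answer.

4/3

Both boundary curves give u as a function of w, so integrate with respect to w. Setting them equal: w^2 + 2*w = 0, i.e. w*(w + 2) = 0, so they meet at w = -2, 0.
For w in [-2, 0], u = w^2 - w - 1 is on the left; area = ∫[-2,0] (-(w^2 + 2*w)) dw = 4/3.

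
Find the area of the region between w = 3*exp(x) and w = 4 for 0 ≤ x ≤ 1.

-9 - 8*log(3) + 3*exp(1) + 16*log(2)

The difference (3*exp(x)) - (4) = 3*exp(x) - 4 changes sign at x = log(4/3) inside [0, 1], so split the integral there.
∫[0,log(4/3)] (3*exp(x) - 4) dx = log(81/256) + 1; the area of that piece is -1 + log(256/81).
∫[log(4/3),1] (3*exp(x) - 4) dx = -8 - 4*log(3) + 8*log(2) + 3*exp(1).
Total area = (-1 + log(256/81)) + (-8 - 4*log(3) + 8*log(2) + 3*exp(1)) = -9 - 8*log(3) + 3*exp(1) + 16*log(2).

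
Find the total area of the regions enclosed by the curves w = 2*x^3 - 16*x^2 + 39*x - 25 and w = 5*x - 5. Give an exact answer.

71/3

Set the curves equal: 2*x^3 - 16*x^2 + 39*x - 25 = 5*x - 5, so 2*x^3 - 16*x^2 + 34*x - 20 = 0, which factors as 2*(x - 5)*(x - 2)*(x - 1) = 0. The curves meet at x = 1, 2, 5.
On [1, 2], w = 2*x^3 - 16*x^2 + 39*x - 25 is on top; that piece has area ∫[1,2] (2*x^3 - 16*x^2 + 34*x - 20) dx = 7/6.
On [2, 5], w = 5*x - 5 is on top; that piece has area ∫[2,5] (-(2*x^3 - 16*x^2 + 34*x - 20)) dx = 45/2.
Total enclosed area = 7/6 + 45/2 = 71/3.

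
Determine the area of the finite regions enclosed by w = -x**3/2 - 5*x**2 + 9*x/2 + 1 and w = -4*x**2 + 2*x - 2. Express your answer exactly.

Set the curves equal: -x**3/2 - 5*x**2 + 9*x/2 + 1 = -4*x**2 + 2*x - 2, so -x**3/2 - x**2 + 5*x/2 + 3 = 0, which factors as -(x - 2)*(x + 1)*(x + 3)/2 = 0. The curves meet at x = -3, -1, 2.
On [-3, -1], w = -4*x**2 + 2*x - 2 is on top; that piece has area ∫[-3,-1] (-(-x**3/2 - x**2 + 5*x/2 + 3)) dx = 8/3.
On [-1, 2], w = -x**3/2 - 5*x**2 + 9*x/2 + 1 is on top; that piece has area ∫[-1,2] (-x**3/2 - x**2 + 5*x/2 + 3) dx = 63/8.
Total enclosed area = 8/3 + 63/8 = 253/24.

253/24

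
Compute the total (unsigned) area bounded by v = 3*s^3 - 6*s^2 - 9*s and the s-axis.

71/2

The curve meets the s-axis where 3*s^3 - 6*s^2 - 9*s = 0, i.e. 3*s*(s - 3)*(s + 1) = 0, at s = -1, 0, 3.
On [-1, 0] the curve lies above the axis; ∫[-1,0] (3*s^3 - 6*s^2 - 9*s) ds = 7/4, giving area 7/4.
On [0, 3] the curve lies below the axis; ∫[0,3] (3*s^3 - 6*s^2 - 9*s) ds = -135/4, giving area 135/4.
Total area = 7/4 + 135/4 = 71/2.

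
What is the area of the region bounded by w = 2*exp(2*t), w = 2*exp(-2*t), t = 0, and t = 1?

-2 + exp(-2) + exp(2)

On [0, 1], (2*exp(2*t)) - (2*exp(-2*t)) = 2*exp(2*t) - 2*exp(-2*t) is ≥ 0 throughout, so the area is a single integral of |2*exp(2*t) - 2*exp(-2*t)|.
∫[0,1] (2*exp(2*t) - 2*exp(-2*t)) dt = -2 + exp(-2) + exp(2).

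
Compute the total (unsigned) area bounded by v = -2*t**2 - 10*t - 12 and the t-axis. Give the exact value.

1/3

The curve meets the t-axis where -2*t**2 - 10*t - 12 = 0, i.e. -2*(t + 2)*(t + 3) = 0, at t = -3, -2.
On [-3, -2] the curve lies above the axis; ∫[-3,-2] (-2*t**2 - 10*t - 12) dt = 1/3, giving area 1/3.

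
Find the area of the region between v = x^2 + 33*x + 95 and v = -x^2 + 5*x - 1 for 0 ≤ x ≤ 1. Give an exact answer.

On [0, 1], (x^2 + 33*x + 95) - (-x^2 + 5*x - 1) = 2*x^2 + 28*x + 96 is ≥ 0 throughout, so the area is a single integral of |2*x^2 + 28*x + 96|.
∫[0,1] (2*x^2 + 28*x + 96) dx = 332/3.

332/3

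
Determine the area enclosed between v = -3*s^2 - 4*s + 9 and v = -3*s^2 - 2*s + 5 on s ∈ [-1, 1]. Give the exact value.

On [-1, 1], (-3*s^2 - 4*s + 9) - (-3*s^2 - 2*s + 5) = -2*s + 4 is ≥ 0 throughout, so the area is a single integral of |-2*s + 4|.
∫[-1,1] (-2*s + 4) ds = 8.

8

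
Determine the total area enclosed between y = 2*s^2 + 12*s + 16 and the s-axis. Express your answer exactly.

The curve meets the s-axis where 2*s^2 + 12*s + 16 = 0, i.e. 2*(s + 2)*(s + 4) = 0, at s = -4, -2.
On [-4, -2] the curve lies below the axis; ∫[-4,-2] (2*s^2 + 12*s + 16) ds = -8/3, giving area 8/3.

8/3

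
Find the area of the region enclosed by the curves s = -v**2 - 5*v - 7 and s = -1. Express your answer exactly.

Both boundary curves give s as a function of v, so integrate with respect to v. Setting them equal: -v**2 - 5*v - 6 = 0, i.e. -(v + 2)*(v + 3) = 0, so they meet at v = -3, -2.
For v in [-3, -2], s = -v**2 - 5*v - 7 is on the right; area = ∫[-3,-2] (-v**2 - 5*v - 6) dv = 1/6.

1/6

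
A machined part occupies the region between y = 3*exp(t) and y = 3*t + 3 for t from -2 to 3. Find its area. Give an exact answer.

-45/2 - 3*exp(-2) + 3*exp(3)

On [-2, 3], (3*exp(t)) - (3*t + 3) = -3*t + 3*exp(t) - 3 is ≥ 0 throughout, so the area is a single integral of |-3*t + 3*exp(t) - 3|.
∫[-2,3] (-3*t + 3*exp(t) - 3) dt = -45/2 - 3*exp(-2) + 3*exp(3).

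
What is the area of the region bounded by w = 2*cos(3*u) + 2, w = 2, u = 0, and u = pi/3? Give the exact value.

4/3

The difference (2*cos(3*u) + 2) - (2) = 2*cos(3*u) changes sign at u = pi/6 inside [0, pi/3], so split the integral there.
∫[0,pi/6] (2*cos(3*u)) du = 2/3.
∫[pi/6,pi/3] (2*cos(3*u)) du = -2/3; the area of that piece is 2/3.
Total area = 2/3 + 2/3 = 4/3.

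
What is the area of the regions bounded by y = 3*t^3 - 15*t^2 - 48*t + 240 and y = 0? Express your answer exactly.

5137/4

Set the curves equal: 3*t^3 - 15*t^2 - 48*t + 240 = 0, so 3*t^3 - 15*t^2 - 48*t + 240 = 0, which factors as 3*(t - 5)*(t - 4)*(t + 4) = 0. The curves meet at t = -4, 4, 5.
On [-4, 4], y = 3*t^3 - 15*t^2 - 48*t + 240 is on top; that piece has area ∫[-4,4] (3*t^3 - 15*t^2 - 48*t + 240) dt = 1280.
On [4, 5], y = 0 is on top; that piece has area ∫[4,5] (-(3*t^3 - 15*t^2 - 48*t + 240)) dt = 17/4.
Total enclosed area = 1280 + 17/4 = 5137/4.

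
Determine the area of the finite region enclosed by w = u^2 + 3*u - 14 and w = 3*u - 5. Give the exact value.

Set the curves equal: u^2 + 3*u - 14 = 3*u - 5, so u^2 - 9 = 0, which factors as (u - 3)*(u + 3) = 0. The curves meet at u = -3, 3.
On [-3, 3], w = 3*u - 5 is on top; that piece has area ∫[-3,3] (-(u^2 - 9)) du = 36.

36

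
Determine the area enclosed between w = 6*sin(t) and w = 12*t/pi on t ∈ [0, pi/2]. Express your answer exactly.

On [0, pi/2], (6*sin(t)) - (12*t/pi) = -12*t/pi + 6*sin(t) is ≥ 0 throughout, so the area is a single integral of |-12*t/pi + 6*sin(t)|.
∫[0,pi/2] (-12*t/pi + 6*sin(t)) dt = 6 - 3*pi/2.

6 - 3*pi/2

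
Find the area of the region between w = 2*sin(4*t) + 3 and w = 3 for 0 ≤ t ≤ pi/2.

The difference (2*sin(4*t) + 3) - (3) = 2*sin(4*t) changes sign at t = pi/4 inside [0, pi/2], so split the integral there.
∫[0,pi/4] (2*sin(4*t)) dt = 1.
∫[pi/4,pi/2] (2*sin(4*t)) dt = -1; the area of that piece is 1.
Total area = 1 + 1 = 2.

2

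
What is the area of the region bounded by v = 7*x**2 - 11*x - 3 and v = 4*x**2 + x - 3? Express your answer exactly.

32

Set the curves equal: 7*x**2 - 11*x - 3 = 4*x**2 + x - 3, so 3*x**2 - 12*x = 0, which factors as 3*x*(x - 4) = 0. The curves meet at x = 0, 4.
On [0, 4], v = 4*x**2 + x - 3 is on top; that piece has area ∫[0,4] (-(3*x**2 - 12*x)) dx = 32.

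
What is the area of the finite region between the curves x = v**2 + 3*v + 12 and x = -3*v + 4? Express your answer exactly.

Both boundary curves give x as a function of v, so integrate with respect to v. Setting them equal: v**2 + 6*v + 8 = 0, i.e. (v + 2)*(v + 4) = 0, so they meet at v = -4, -2.
For v in [-4, -2], x = v**2 + 3*v + 12 is on the left; area = ∫[-4,-2] (-(v**2 + 6*v + 8)) dv = 4/3.

4/3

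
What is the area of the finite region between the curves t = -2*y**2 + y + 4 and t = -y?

Both boundary curves give t as a function of y, so integrate with respect to y. Setting them equal: -2*y**2 + 2*y + 4 = 0, i.e. -2*(y - 2)*(y + 1) = 0, so they meet at y = -1, 2.
For y in [-1, 2], t = -2*y**2 + y + 4 is on the right; area = ∫[-1,2] (-2*y**2 + 2*y + 4) dy = 9.

9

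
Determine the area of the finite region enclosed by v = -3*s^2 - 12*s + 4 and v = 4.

32

Set the curves equal: -3*s^2 - 12*s + 4 = 4, so -3*s^2 - 12*s = 0, which factors as -3*s*(s + 4) = 0. The curves meet at s = -4, 0.
On [-4, 0], v = -3*s^2 - 12*s + 4 is on top; that piece has area ∫[-4,0] (-3*s^2 - 12*s) ds = 32.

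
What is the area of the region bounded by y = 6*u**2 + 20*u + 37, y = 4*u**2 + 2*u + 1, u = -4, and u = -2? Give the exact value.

The difference (6*u**2 + 20*u + 37) - (4*u**2 + 2*u + 1) = 2*u**2 + 18*u + 36 changes sign at u = -3 inside [-4, -2], so split the integral there.
∫[-4,-3] (2*u**2 + 18*u + 36) du = -7/3; the area of that piece is 7/3.
∫[-3,-2] (2*u**2 + 18*u + 36) du = 11/3.
Total area = 7/3 + 11/3 = 6.

6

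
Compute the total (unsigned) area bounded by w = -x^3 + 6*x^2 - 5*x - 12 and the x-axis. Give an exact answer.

131/4

The curve meets the x-axis where -x^3 + 6*x^2 - 5*x - 12 = 0, i.e. -(x - 4)*(x - 3)*(x + 1) = 0, at x = -1, 3, 4.
On [-1, 3] the curve lies below the axis; ∫[-1,3] (-x^3 + 6*x^2 - 5*x - 12) dx = -32, giving area 32.
On [3, 4] the curve lies above the axis; ∫[3,4] (-x^3 + 6*x^2 - 5*x - 12) dx = 3/4, giving area 3/4.
Total area = 32 + 3/4 = 131/4.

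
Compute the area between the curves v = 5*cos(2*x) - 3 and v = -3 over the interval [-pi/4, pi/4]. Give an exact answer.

On [-pi/4, pi/4], (5*cos(2*x) - 3) - (-3) = 5*cos(2*x) is ≥ 0 throughout, so the area is a single integral of |5*cos(2*x)|.
∫[-pi/4,pi/4] (5*cos(2*x)) dx = 5.

5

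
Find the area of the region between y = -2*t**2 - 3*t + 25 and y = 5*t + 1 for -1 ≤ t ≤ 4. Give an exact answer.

274/3

The difference (-2*t**2 - 3*t + 25) - (5*t + 1) = -2*t**2 - 8*t + 24 changes sign at t = 2 inside [-1, 4], so split the integral there.
∫[-1,2] (-2*t**2 - 8*t + 24) dt = 54.
∫[2,4] (-2*t**2 - 8*t + 24) dt = -112/3; the area of that piece is 112/3.
Total area = 54 + 112/3 = 274/3.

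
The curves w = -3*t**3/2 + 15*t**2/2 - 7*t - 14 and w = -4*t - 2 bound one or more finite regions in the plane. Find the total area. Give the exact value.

Set the curves equal: -3*t**3/2 + 15*t**2/2 - 7*t - 14 = -4*t - 2, so -3*t**3/2 + 15*t**2/2 - 3*t - 12 = 0, which factors as -3*(t - 4)*(t - 2)*(t + 1)/2 = 0. The curves meet at t = -1, 2, 4.
On [-1, 2], w = -4*t - 2 is on top; that piece has area ∫[-1,2] (-(-3*t**3/2 + 15*t**2/2 - 3*t - 12)) dt = 189/8.
On [2, 4], w = -3*t**3/2 + 15*t**2/2 - 7*t - 14 is on top; that piece has area ∫[2,4] (-3*t**3/2 + 15*t**2/2 - 3*t - 12) dt = 8.
Total enclosed area = 189/8 + 8 = 253/8.

253/8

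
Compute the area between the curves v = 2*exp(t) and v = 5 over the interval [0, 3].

-23 - 10*log(2) + 10*log(5) + 2*exp(3)

The difference (2*exp(t)) - (5) = 2*exp(t) - 5 changes sign at t = log(5/2) inside [0, 3], so split the integral there.
∫[0,log(5/2)] (2*exp(t) - 5) dt = log(32/3125) + 3; the area of that piece is -3 + log(3125/32).
∫[log(5/2),3] (2*exp(t) - 5) dt = -20 - 5*log(2) + 5*log(5) + 2*exp(3).
Total area = (-3 + log(3125/32)) + (-20 - 5*log(2) + 5*log(5) + 2*exp(3)) = -23 - 10*log(2) + 10*log(5) + 2*exp(3).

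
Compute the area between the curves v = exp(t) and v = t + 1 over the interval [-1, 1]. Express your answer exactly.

On [-1, 1], (exp(t)) - (t + 1) = -t + exp(t) - 1 is ≥ 0 throughout, so the area is a single integral of |-t + exp(t) - 1|.
∫[-1,1] (-t + exp(t) - 1) dt = -2 - exp(-1) + exp(1).

-2 - exp(-1) + exp(1)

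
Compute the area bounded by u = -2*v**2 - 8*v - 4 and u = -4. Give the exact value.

64/3

Both boundary curves give u as a function of v, so integrate with respect to v. Setting them equal: -2*v**2 - 8*v = 0, i.e. -2*v*(v + 4) = 0, so they meet at v = -4, 0.
For v in [-4, 0], u = -2*v**2 - 8*v - 4 is on the right; area = ∫[-4,0] (-2*v**2 - 8*v) dv = 64/3.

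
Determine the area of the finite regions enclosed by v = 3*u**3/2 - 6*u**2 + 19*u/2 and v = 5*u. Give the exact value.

37/8

Set the curves equal: 3*u**3/2 - 6*u**2 + 19*u/2 = 5*u, so 3*u**3/2 - 6*u**2 + 9*u/2 = 0, which factors as 3*u*(u - 3)*(u - 1)/2 = 0. The curves meet at u = 0, 1, 3.
On [0, 1], v = 3*u**3/2 - 6*u**2 + 19*u/2 is on top; that piece has area ∫[0,1] (3*u**3/2 - 6*u**2 + 9*u/2) du = 5/8.
On [1, 3], v = 5*u is on top; that piece has area ∫[1,3] (-(3*u**3/2 - 6*u**2 + 9*u/2)) du = 4.
Total enclosed area = 5/8 + 4 = 37/8.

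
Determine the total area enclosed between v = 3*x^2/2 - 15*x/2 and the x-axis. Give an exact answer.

125/4

The curve meets the x-axis where 3*x^2/2 - 15*x/2 = 0, i.e. 3*x*(x - 5)/2 = 0, at x = 0, 5.
On [0, 5] the curve lies below the axis; ∫[0,5] (3*x^2/2 - 15*x/2) dx = -125/4, giving area 125/4.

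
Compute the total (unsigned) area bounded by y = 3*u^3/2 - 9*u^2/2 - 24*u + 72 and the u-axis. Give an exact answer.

The curve meets the u-axis where 3*u^3/2 - 9*u^2/2 - 24*u + 72 = 0, i.e. 3*(u - 4)*(u - 3)*(u + 4)/2 = 0, at u = -4, 3, 4.
On [-4, 3] the curve lies above the axis; ∫[-4,3] (3*u^3/2 - 9*u^2/2 - 24*u + 72) du = 3087/8, giving area 3087/8.
On [3, 4] the curve lies below the axis; ∫[3,4] (3*u^3/2 - 9*u^2/2 - 24*u + 72) du = -15/8, giving area 15/8.
Total area = 3087/8 + 15/8 = 1551/4.

1551/4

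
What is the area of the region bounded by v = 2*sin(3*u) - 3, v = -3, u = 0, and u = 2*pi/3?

8/3

The difference (2*sin(3*u) - 3) - (-3) = 2*sin(3*u) changes sign at u = pi/3 inside [0, 2*pi/3], so split the integral there.
∫[0,pi/3] (2*sin(3*u)) du = 4/3.
∫[pi/3,2*pi/3] (2*sin(3*u)) du = -4/3; the area of that piece is 4/3.
Total area = 4/3 + 4/3 = 8/3.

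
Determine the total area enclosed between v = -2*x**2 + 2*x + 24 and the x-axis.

The curve meets the x-axis where -2*x**2 + 2*x + 24 = 0, i.e. -2*(x - 4)*(x + 3) = 0, at x = -3, 4.
On [-3, 4] the curve lies above the axis; ∫[-3,4] (-2*x**2 + 2*x + 24) dx = 343/3, giving area 343/3.

343/3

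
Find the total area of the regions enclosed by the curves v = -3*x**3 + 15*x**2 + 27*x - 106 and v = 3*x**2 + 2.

1741/4

Set the curves equal: -3*x**3 + 15*x**2 + 27*x - 106 = 3*x**2 + 2, so -3*x**3 + 12*x**2 + 27*x - 108 = 0, which factors as -3*(x - 4)*(x - 3)*(x + 3) = 0. The curves meet at x = -3, 3, 4.
On [-3, 3], v = 3*x**2 + 2 is on top; that piece has area ∫[-3,3] (-(-3*x**3 + 12*x**2 + 27*x - 108)) dx = 432.
On [3, 4], v = -3*x**3 + 15*x**2 + 27*x - 106 is on top; that piece has area ∫[3,4] (-3*x**3 + 12*x**2 + 27*x - 108) dx = 13/4.
Total enclosed area = 432 + 13/4 = 1741/4.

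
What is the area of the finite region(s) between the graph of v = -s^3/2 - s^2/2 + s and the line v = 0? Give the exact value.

37/24

The curve meets the s-axis where -s^3/2 - s^2/2 + s = 0, i.e. -s*(s - 1)*(s + 2)/2 = 0, at s = -2, 0, 1.
On [-2, 0] the curve lies below the axis; ∫[-2,0] (-s^3/2 - s^2/2 + s) ds = -4/3, giving area 4/3.
On [0, 1] the curve lies above the axis; ∫[0,1] (-s^3/2 - s^2/2 + s) ds = 5/24, giving area 5/24.
Total area = 4/3 + 5/24 = 37/24.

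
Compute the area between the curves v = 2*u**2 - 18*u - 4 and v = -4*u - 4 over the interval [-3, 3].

126

The difference (2*u**2 - 18*u - 4) - (-4*u - 4) = 2*u**2 - 14*u changes sign at u = 0 inside [-3, 3], so split the integral there.
∫[-3,0] (2*u**2 - 14*u) du = 81.
∫[0,3] (2*u**2 - 14*u) du = -45; the area of that piece is 45.
Total area = 81 + 45 = 126.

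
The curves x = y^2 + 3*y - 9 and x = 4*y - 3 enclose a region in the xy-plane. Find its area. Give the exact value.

Both boundary curves give x as a function of y, so integrate with respect to y. Setting them equal: y^2 - y - 6 = 0, i.e. (y - 3)*(y + 2) = 0, so they meet at y = -2, 3.
For y in [-2, 3], x = y^2 + 3*y - 9 is on the left; area = ∫[-2,3] (-(y^2 - y - 6)) dy = 125/6.

125/6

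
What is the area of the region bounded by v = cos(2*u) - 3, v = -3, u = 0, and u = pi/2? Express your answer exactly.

The difference (cos(2*u) - 3) - (-3) = cos(2*u) changes sign at u = pi/4 inside [0, pi/2], so split the integral there.
∫[0,pi/4] (cos(2*u)) du = 1/2.
∫[pi/4,pi/2] (cos(2*u)) du = -1/2; the area of that piece is 1/2.
Total area = 1/2 + 1/2 = 1.

1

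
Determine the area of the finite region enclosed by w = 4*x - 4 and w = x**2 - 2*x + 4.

Set the curves equal: 4*x - 4 = x**2 - 2*x + 4, so -x**2 + 6*x - 8 = 0, which factors as -(x - 4)*(x - 2) = 0. The curves meet at x = 2, 4.
On [2, 4], w = 4*x - 4 is on top; that piece has area ∫[2,4] (-x**2 + 6*x - 8) dx = 4/3.

4/3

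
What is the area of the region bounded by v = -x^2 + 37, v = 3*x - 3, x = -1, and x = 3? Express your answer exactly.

416/3

On [-1, 3], (-x^2 + 37) - (3*x - 3) = -x^2 - 3*x + 40 is ≥ 0 throughout, so the area is a single integral of |-x^2 - 3*x + 40|.
∫[-1,3] (-x^2 - 3*x + 40) dx = 416/3.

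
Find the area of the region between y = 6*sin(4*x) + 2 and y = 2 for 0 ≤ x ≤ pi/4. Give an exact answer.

On [0, pi/4], (6*sin(4*x) + 2) - (2) = 6*sin(4*x) is ≥ 0 throughout, so the area is a single integral of |6*sin(4*x)|.
∫[0,pi/4] (6*sin(4*x)) dx = 3.

3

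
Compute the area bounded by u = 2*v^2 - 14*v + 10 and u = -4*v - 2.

Both boundary curves give u as a function of v, so integrate with respect to v. Setting them equal: 2*v^2 - 10*v + 12 = 0, i.e. 2*(v - 3)*(v - 2) = 0, so they meet at v = 2, 3.
For v in [2, 3], u = 2*v^2 - 14*v + 10 is on the left; area = ∫[2,3] (-(2*v^2 - 10*v + 12)) dv = 1/3.

1/3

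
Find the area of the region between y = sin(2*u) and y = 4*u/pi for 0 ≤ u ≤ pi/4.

On [0, pi/4], (sin(2*u)) - (4*u/pi) = -4*u/pi + sin(2*u) is ≥ 0 throughout, so the area is a single integral of |-4*u/pi + sin(2*u)|.
∫[0,pi/4] (-4*u/pi + sin(2*u)) du = 1/2 - pi/8.

1/2 - pi/8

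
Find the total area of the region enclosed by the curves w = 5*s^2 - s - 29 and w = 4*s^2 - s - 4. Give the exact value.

500/3

Set the curves equal: 5*s^2 - s - 29 = 4*s^2 - s - 4, so s^2 - 25 = 0, which factors as (s - 5)*(s + 5) = 0. The curves meet at s = -5, 5.
On [-5, 5], w = 4*s^2 - s - 4 is on top; that piece has area ∫[-5,5] (-(s^2 - 25)) ds = 500/3.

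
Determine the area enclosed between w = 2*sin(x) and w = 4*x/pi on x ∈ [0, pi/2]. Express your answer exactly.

2 - pi/2

On [0, pi/2], (2*sin(x)) - (4*x/pi) = -4*x/pi + 2*sin(x) is ≥ 0 throughout, so the area is a single integral of |-4*x/pi + 2*sin(x)|.
∫[0,pi/2] (-4*x/pi + 2*sin(x)) dx = 2 - pi/2.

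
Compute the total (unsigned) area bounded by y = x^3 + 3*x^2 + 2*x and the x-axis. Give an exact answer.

The curve meets the x-axis where x^3 + 3*x^2 + 2*x = 0, i.e. x*(x + 1)*(x + 2) = 0, at x = -2, -1, 0.
On [-2, -1] the curve lies above the axis; ∫[-2,-1] (x^3 + 3*x^2 + 2*x) dx = 1/4, giving area 1/4.
On [-1, 0] the curve lies below the axis; ∫[-1,0] (x^3 + 3*x^2 + 2*x) dx = -1/4, giving area 1/4.
Total area = 1/4 + 1/4 = 1/2.

1/2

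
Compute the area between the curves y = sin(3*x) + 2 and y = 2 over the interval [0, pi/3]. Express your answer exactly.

2/3

On [0, pi/3], (sin(3*x) + 2) - (2) = sin(3*x) is ≥ 0 throughout, so the area is a single integral of |sin(3*x)|.
∫[0,pi/3] (sin(3*x)) dx = 2/3.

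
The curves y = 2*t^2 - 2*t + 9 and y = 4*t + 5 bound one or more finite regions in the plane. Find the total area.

Set the curves equal: 2*t^2 - 2*t + 9 = 4*t + 5, so 2*t^2 - 6*t + 4 = 0, which factors as 2*(t - 2)*(t - 1) = 0. The curves meet at t = 1, 2.
On [1, 2], y = 4*t + 5 is on top; that piece has area ∫[1,2] (-(2*t^2 - 6*t + 4)) dt = 1/3.

1/3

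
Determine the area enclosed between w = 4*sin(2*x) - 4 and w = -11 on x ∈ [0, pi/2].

On [0, pi/2], (4*sin(2*x) - 4) - (-11) = 4*sin(2*x) + 7 is ≥ 0 throughout, so the area is a single integral of |4*sin(2*x) + 7|.
∫[0,pi/2] (4*sin(2*x) + 7) dx = 4 + 7*pi/2.

4 + 7*pi/2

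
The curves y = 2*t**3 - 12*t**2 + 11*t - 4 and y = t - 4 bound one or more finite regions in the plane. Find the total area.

131/2

Set the curves equal: 2*t**3 - 12*t**2 + 11*t - 4 = t - 4, so 2*t**3 - 12*t**2 + 10*t = 0, which factors as 2*t*(t - 5)*(t - 1) = 0. The curves meet at t = 0, 1, 5.
On [0, 1], y = 2*t**3 - 12*t**2 + 11*t - 4 is on top; that piece has area ∫[0,1] (2*t**3 - 12*t**2 + 10*t) dt = 3/2.
On [1, 5], y = t - 4 is on top; that piece has area ∫[1,5] (-(2*t**3 - 12*t**2 + 10*t)) dt = 64.
Total enclosed area = 3/2 + 64 = 131/2.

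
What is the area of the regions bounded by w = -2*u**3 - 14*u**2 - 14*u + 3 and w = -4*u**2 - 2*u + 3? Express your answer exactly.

Set the curves equal: -2*u**3 - 14*u**2 - 14*u + 3 = -4*u**2 - 2*u + 3, so -2*u**3 - 10*u**2 - 12*u = 0, which factors as -2*u*(u + 2)*(u + 3) = 0. The curves meet at u = -3, -2, 0.
On [-3, -2], w = -4*u**2 - 2*u + 3 is on top; that piece has area ∫[-3,-2] (-(-2*u**3 - 10*u**2 - 12*u)) du = 5/6.
On [-2, 0], w = -2*u**3 - 14*u**2 - 14*u + 3 is on top; that piece has area ∫[-2,0] (-2*u**3 - 10*u**2 - 12*u) du = 16/3.
Total enclosed area = 5/6 + 16/3 = 37/6.

37/6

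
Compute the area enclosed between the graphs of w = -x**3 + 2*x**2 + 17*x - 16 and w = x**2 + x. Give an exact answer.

Set the curves equal: -x**3 + 2*x**2 + 17*x - 16 = x**2 + x, so -x**3 + x**2 + 16*x - 16 = 0, which factors as -(x - 4)*(x - 1)*(x + 4) = 0. The curves meet at x = -4, 1, 4.
On [-4, 1], w = x**2 + x is on top; that piece has area ∫[-4,1] (-(-x**3 + x**2 + 16*x - 16)) dx = 1375/12.
On [1, 4], w = -x**3 + 2*x**2 + 17*x - 16 is on top; that piece has area ∫[1,4] (-x**3 + x**2 + 16*x - 16) dx = 117/4.
Total enclosed area = 1375/12 + 117/4 = 863/6.

863/6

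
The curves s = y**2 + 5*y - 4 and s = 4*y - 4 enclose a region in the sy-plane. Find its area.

1/6

Both boundary curves give s as a function of y, so integrate with respect to y. Setting them equal: y**2 + y = 0, i.e. y*(y + 1) = 0, so they meet at y = -1, 0.
For y in [-1, 0], s = y**2 + 5*y - 4 is on the left; area = ∫[-1,0] (-(y**2 + y)) dy = 1/6.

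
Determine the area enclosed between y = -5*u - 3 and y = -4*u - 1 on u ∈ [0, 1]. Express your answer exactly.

5/2

On [0, 1], (-5*u - 3) - (-4*u - 1) = -u - 2 is ≤ 0 throughout, so the area is a single integral of |-u - 2|.
∫[0,1] (-u - 2) du = -5/2; the area of that piece is 5/2.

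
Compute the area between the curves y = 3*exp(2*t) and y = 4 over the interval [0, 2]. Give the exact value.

-21/2 - 4*log(3) + 8*log(2) + 3*exp(4)/2

The difference (3*exp(2*t)) - (4) = 3*exp(2*t) - 4 changes sign at t = -log(3)/2 + log(2) inside [0, 2], so split the integral there.
∫[0,-log(3)/2 + log(2)] (3*exp(2*t) - 4) dt = log(9/16) + 1/2; the area of that piece is -1/2 + log(16/9).
∫[-log(3)/2 + log(2),2] (3*exp(2*t) - 4) dt = -10 - 2*log(3) + 4*log(2) + 3*exp(4)/2.
Total area = (-1/2 + log(16/9)) + (-10 - 2*log(3) + 4*log(2) + 3*exp(4)/2) = -21/2 - 4*log(3) + 8*log(2) + 3*exp(4)/2.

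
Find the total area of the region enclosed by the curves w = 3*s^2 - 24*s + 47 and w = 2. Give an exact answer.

4

Set the curves equal: 3*s^2 - 24*s + 47 = 2, so 3*s^2 - 24*s + 45 = 0, which factors as 3*(s - 5)*(s - 3) = 0. The curves meet at s = 3, 5.
On [3, 5], w = 2 is on top; that piece has area ∫[3,5] (-(3*s^2 - 24*s + 45)) ds = 4.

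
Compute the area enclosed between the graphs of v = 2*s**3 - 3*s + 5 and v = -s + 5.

1

Set the curves equal: 2*s**3 - 3*s + 5 = -s + 5, so 2*s**3 - 2*s = 0, which factors as 2*s*(s - 1)*(s + 1) = 0. The curves meet at s = -1, 0, 1.
On [-1, 0], v = 2*s**3 - 3*s + 5 is on top; that piece has area ∫[-1,0] (2*s**3 - 2*s) ds = 1/2.
On [0, 1], v = -s + 5 is on top; that piece has area ∫[0,1] (-(2*s**3 - 2*s)) ds = 1/2.
Total enclosed area = 1/2 + 1/2 = 1.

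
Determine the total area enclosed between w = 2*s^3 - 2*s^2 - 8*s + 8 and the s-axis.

71/3

The curve meets the s-axis where 2*s^3 - 2*s^2 - 8*s + 8 = 0, i.e. 2*(s - 2)*(s - 1)*(s + 2) = 0, at s = -2, 1, 2.
On [-2, 1] the curve lies above the axis; ∫[-2,1] (2*s^3 - 2*s^2 - 8*s + 8) ds = 45/2, giving area 45/2.
On [1, 2] the curve lies below the axis; ∫[1,2] (2*s^3 - 2*s^2 - 8*s + 8) ds = -7/6, giving area 7/6.
Total area = 45/2 + 7/6 = 71/3.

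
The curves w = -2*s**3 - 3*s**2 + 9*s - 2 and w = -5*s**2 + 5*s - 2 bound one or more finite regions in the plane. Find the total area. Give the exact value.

37/6

Set the curves equal: -2*s**3 - 3*s**2 + 9*s - 2 = -5*s**2 + 5*s - 2, so -2*s**3 + 2*s**2 + 4*s = 0, which factors as -2*s*(s - 2)*(s + 1) = 0. The curves meet at s = -1, 0, 2.
On [-1, 0], w = -5*s**2 + 5*s - 2 is on top; that piece has area ∫[-1,0] (-(-2*s**3 + 2*s**2 + 4*s)) ds = 5/6.
On [0, 2], w = -2*s**3 - 3*s**2 + 9*s - 2 is on top; that piece has area ∫[0,2] (-2*s**3 + 2*s**2 + 4*s) ds = 16/3.
Total enclosed area = 5/6 + 16/3 = 37/6.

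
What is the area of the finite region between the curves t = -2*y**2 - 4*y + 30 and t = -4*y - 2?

Both boundary curves give t as a function of y, so integrate with respect to y. Setting them equal: -2*y**2 + 32 = 0, i.e. -2*(y - 4)*(y + 4) = 0, so they meet at y = -4, 4.
For y in [-4, 4], t = -2*y**2 - 4*y + 30 is on the right; area = ∫[-4,4] (-2*y**2 + 32) dy = 512/3.

512/3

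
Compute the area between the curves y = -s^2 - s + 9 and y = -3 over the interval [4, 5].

On [4, 5], (-s^2 - s + 9) - (-3) = -s^2 - s + 12 is ≤ 0 throughout, so the area is a single integral of |-s^2 - s + 12|.
∫[4,5] (-s^2 - s + 12) ds = -77/6; the area of that piece is 77/6.

77/6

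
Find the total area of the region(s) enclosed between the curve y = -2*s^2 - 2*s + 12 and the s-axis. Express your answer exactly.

The curve meets the s-axis where -2*s^2 - 2*s + 12 = 0, i.e. -2*(s - 2)*(s + 3) = 0, at s = -3, 2.
On [-3, 2] the curve lies above the axis; ∫[-3,2] (-2*s^2 - 2*s + 12) ds = 125/3, giving area 125/3.

125/3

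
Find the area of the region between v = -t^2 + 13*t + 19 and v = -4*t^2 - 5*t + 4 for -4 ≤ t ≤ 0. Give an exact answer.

The difference (-t^2 + 13*t + 19) - (-4*t^2 - 5*t + 4) = 3*t^2 + 18*t + 15 changes sign at t = -1 inside [-4, 0], so split the integral there.
∫[-4,-1] (3*t^2 + 18*t + 15) dt = -27; the area of that piece is 27.
∫[-1,0] (3*t^2 + 18*t + 15) dt = 7.
Total area = 27 + 7 = 34.

34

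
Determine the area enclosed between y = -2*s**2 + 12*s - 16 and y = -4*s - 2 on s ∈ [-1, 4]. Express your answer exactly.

196/3

The difference (-2*s**2 + 12*s - 16) - (-4*s - 2) = -2*s**2 + 16*s - 14 changes sign at s = 1 inside [-1, 4], so split the integral there.
∫[-1,1] (-2*s**2 + 16*s - 14) ds = -88/3; the area of that piece is 88/3.
∫[1,4] (-2*s**2 + 16*s - 14) ds = 36.
Total area = 88/3 + 36 = 196/3.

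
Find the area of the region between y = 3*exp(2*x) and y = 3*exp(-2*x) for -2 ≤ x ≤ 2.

The difference (3*exp(2*x)) - (3*exp(-2*x)) = 3*exp(2*x) - 3*exp(-2*x) changes sign at x = 0 inside [-2, 2], so split the integral there.
∫[-2,0] (3*exp(2*x) - 3*exp(-2*x)) dx = -3*exp(4)/2 - 3*exp(-4)/2 + 3; the area of that piece is -3 + 3*exp(-4)/2 + 3*exp(4)/2.
∫[0,2] (3*exp(2*x) - 3*exp(-2*x)) dx = -3 + 3*exp(-4)/2 + 3*exp(4)/2.
Total area = (-3 + 3*exp(-4)/2 + 3*exp(4)/2) + (-3 + 3*exp(-4)/2 + 3*exp(4)/2) = -6 + 3*exp(-4) + 3*exp(4).

-6 + 3*exp(-4) + 3*exp(4)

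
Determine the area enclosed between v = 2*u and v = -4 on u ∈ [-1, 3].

24

On [-1, 3], (2*u) - (-4) = 2*u + 4 is ≥ 0 throughout, so the area is a single integral of |2*u + 4|.
∫[-1,3] (2*u + 4) du = 24.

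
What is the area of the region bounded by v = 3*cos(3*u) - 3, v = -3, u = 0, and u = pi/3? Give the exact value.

The difference (3*cos(3*u) - 3) - (-3) = 3*cos(3*u) changes sign at u = pi/6 inside [0, pi/3], so split the integral there.
∫[0,pi/6] (3*cos(3*u)) du = 1.
∫[pi/6,pi/3] (3*cos(3*u)) du = -1; the area of that piece is 1.
Total area = 1 + 1 = 2.

2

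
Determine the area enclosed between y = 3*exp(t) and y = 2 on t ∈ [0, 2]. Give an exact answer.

On [0, 2], (3*exp(t)) - (2) = 3*exp(t) - 2 is ≥ 0 throughout, so the area is a single integral of |3*exp(t) - 2|.
∫[0,2] (3*exp(t) - 2) dt = -7 + 3*exp(2).

-7 + 3*exp(2)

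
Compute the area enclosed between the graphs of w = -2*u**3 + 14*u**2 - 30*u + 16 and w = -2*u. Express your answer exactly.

Set the curves equal: -2*u**3 + 14*u**2 - 30*u + 16 = -2*u, so -2*u**3 + 14*u**2 - 28*u + 16 = 0, which factors as -2*(u - 4)*(u - 2)*(u - 1) = 0. The curves meet at u = 1, 2, 4.
On [1, 2], w = -2*u is on top; that piece has area ∫[1,2] (-(-2*u**3 + 14*u**2 - 28*u + 16)) du = 5/6.
On [2, 4], w = -2*u**3 + 14*u**2 - 30*u + 16 is on top; that piece has area ∫[2,4] (-2*u**3 + 14*u**2 - 28*u + 16) du = 16/3.
Total enclosed area = 5/6 + 16/3 = 37/6.

37/6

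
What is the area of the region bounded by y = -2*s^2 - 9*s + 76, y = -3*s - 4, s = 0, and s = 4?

On [0, 4], (-2*s^2 - 9*s + 76) - (-3*s - 4) = -2*s^2 - 6*s + 80 is ≥ 0 throughout, so the area is a single integral of |-2*s^2 - 6*s + 80|.
∫[0,4] (-2*s^2 - 6*s + 80) ds = 688/3.

688/3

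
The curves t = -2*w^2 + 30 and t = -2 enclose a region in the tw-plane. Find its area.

Both boundary curves give t as a function of w, so integrate with respect to w. Setting them equal: -2*w^2 + 32 = 0, i.e. -2*(w - 4)*(w + 4) = 0, so they meet at w = -4, 4.
For w in [-4, 4], t = -2*w^2 + 30 is on the right; area = ∫[-4,4] (-2*w^2 + 32) dw = 512/3.

512/3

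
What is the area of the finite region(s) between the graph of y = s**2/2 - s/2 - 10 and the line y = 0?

The curve meets the s-axis where s**2/2 - s/2 - 10 = 0, i.e. (s - 5)*(s + 4)/2 = 0, at s = -4, 5.
On [-4, 5] the curve lies below the axis; ∫[-4,5] (s**2/2 - s/2 - 10) ds = -243/4, giving area 243/4.

243/4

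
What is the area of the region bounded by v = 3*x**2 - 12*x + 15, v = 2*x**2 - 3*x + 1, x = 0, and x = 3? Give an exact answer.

89/6

The difference (3*x**2 - 12*x + 15) - (2*x**2 - 3*x + 1) = x**2 - 9*x + 14 changes sign at x = 2 inside [0, 3], so split the integral there.
∫[0,2] (x**2 - 9*x + 14) dx = 38/3.
∫[2,3] (x**2 - 9*x + 14) dx = -13/6; the area of that piece is 13/6.
Total area = 38/3 + 13/6 = 89/6.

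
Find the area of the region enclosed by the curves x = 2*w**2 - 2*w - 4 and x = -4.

1/3

Both boundary curves give x as a function of w, so integrate with respect to w. Setting them equal: 2*w**2 - 2*w = 0, i.e. 2*w*(w - 1) = 0, so they meet at w = 0, 1.
For w in [0, 1], x = 2*w**2 - 2*w - 4 is on the left; area = ∫[0,1] (-(2*w**2 - 2*w)) dw = 1/3.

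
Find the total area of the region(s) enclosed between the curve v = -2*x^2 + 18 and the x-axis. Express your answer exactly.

The curve meets the x-axis where -2*x^2 + 18 = 0, i.e. -2*(x - 3)*(x + 3) = 0, at x = -3, 3.
On [-3, 3] the curve lies above the axis; ∫[-3,3] (-2*x^2 + 18) dx = 72, giving area 72.

72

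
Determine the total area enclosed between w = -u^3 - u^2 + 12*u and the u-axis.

937/12

The curve meets the u-axis where -u^3 - u^2 + 12*u = 0, i.e. -u*(u - 3)*(u + 4) = 0, at u = -4, 0, 3.
On [-4, 0] the curve lies below the axis; ∫[-4,0] (-u^3 - u^2 + 12*u) du = -160/3, giving area 160/3.
On [0, 3] the curve lies above the axis; ∫[0,3] (-u^3 - u^2 + 12*u) du = 99/4, giving area 99/4.
Total area = 160/3 + 99/4 = 937/12.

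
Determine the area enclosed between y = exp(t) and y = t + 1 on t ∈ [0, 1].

-5/2 + exp(1)

On [0, 1], (exp(t)) - (t + 1) = -t + exp(t) - 1 is ≥ 0 throughout, so the area is a single integral of |-t + exp(t) - 1|.
∫[0,1] (-t + exp(t) - 1) dt = -5/2 + exp(1).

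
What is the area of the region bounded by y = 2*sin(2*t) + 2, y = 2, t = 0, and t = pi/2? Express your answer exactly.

On [0, pi/2], (2*sin(2*t) + 2) - (2) = 2*sin(2*t) is ≥ 0 throughout, so the area is a single integral of |2*sin(2*t)|.
∫[0,pi/2] (2*sin(2*t)) dt = 2.

2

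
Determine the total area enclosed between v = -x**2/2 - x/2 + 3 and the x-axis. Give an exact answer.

The curve meets the x-axis where -x**2/2 - x/2 + 3 = 0, i.e. -(x - 2)*(x + 3)/2 = 0, at x = -3, 2.
On [-3, 2] the curve lies above the axis; ∫[-3,2] (-x**2/2 - x/2 + 3) dx = 125/12, giving area 125/12.

125/12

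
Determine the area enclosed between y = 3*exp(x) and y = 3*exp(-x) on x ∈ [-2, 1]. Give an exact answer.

The difference (3*exp(x)) - (3*exp(-x)) = 3*exp(x) - 3*exp(-x) changes sign at x = 0 inside [-2, 1], so split the integral there.
∫[-2,0] (3*exp(x) - 3*exp(-x)) dx = -3*exp(2) - 3*exp(-2) + 6; the area of that piece is -6 + 3*exp(-2) + 3*exp(2).
∫[0,1] (3*exp(x) - 3*exp(-x)) dx = -6 + 3*exp(-1) + 3*exp(1).
Total area = (-6 + 3*exp(-2) + 3*exp(2)) + (-6 + 3*exp(-1) + 3*exp(1)) = -12 + 3*exp(-2) + 3*exp(-1) + 3*exp(1) + 3*exp(2).

-12 + 3*exp(-2) + 3*exp(-1) + 3*exp(1) + 3*exp(2)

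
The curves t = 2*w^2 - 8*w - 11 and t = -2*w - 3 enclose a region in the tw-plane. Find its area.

Both boundary curves give t as a function of w, so integrate with respect to w. Setting them equal: 2*w^2 - 6*w - 8 = 0, i.e. 2*(w - 4)*(w + 1) = 0, so they meet at w = -1, 4.
For w in [-1, 4], t = 2*w^2 - 8*w - 11 is on the left; area = ∫[-1,4] (-(2*w^2 - 6*w - 8)) dw = 125/3.

125/3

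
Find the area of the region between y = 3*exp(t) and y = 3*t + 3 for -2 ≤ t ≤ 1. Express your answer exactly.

On [-2, 1], (3*exp(t)) - (3*t + 3) = -3*t + 3*exp(t) - 3 is ≥ 0 throughout, so the area is a single integral of |-3*t + 3*exp(t) - 3|.
∫[-2,1] (-3*t + 3*exp(t) - 3) dt = -9/2 - 3*exp(-2) + 3*exp(1).

-9/2 - 3*exp(-2) + 3*exp(1)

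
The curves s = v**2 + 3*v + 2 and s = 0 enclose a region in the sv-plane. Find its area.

1/6

Both boundary curves give s as a function of v, so integrate with respect to v. Setting them equal: v**2 + 3*v + 2 = 0, i.e. (v + 1)*(v + 2) = 0, so they meet at v = -2, -1.
For v in [-2, -1], s = v**2 + 3*v + 2 is on the left; area = ∫[-2,-1] (-(v**2 + 3*v + 2)) dv = 1/6.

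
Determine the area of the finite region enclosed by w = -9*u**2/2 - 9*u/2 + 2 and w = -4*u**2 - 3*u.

Set the curves equal: -9*u**2/2 - 9*u/2 + 2 = -4*u**2 - 3*u, so -u**2/2 - 3*u/2 + 2 = 0, which factors as -(u - 1)*(u + 4)/2 = 0. The curves meet at u = -4, 1.
On [-4, 1], w = -9*u**2/2 - 9*u/2 + 2 is on top; that piece has area ∫[-4,1] (-u**2/2 - 3*u/2 + 2) du = 125/12.

125/12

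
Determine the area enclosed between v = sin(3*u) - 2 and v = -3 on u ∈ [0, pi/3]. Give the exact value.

2/3 + pi/3

On [0, pi/3], (sin(3*u) - 2) - (-3) = sin(3*u) + 1 is ≥ 0 throughout, so the area is a single integral of |sin(3*u) + 1|.
∫[0,pi/3] (sin(3*u) + 1) du = 2/3 + pi/3.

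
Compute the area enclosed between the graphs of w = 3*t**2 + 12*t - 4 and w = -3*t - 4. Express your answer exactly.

Set the curves equal: 3*t**2 + 12*t - 4 = -3*t - 4, so 3*t**2 + 15*t = 0, which factors as 3*t*(t + 5) = 0. The curves meet at t = -5, 0.
On [-5, 0], w = -3*t - 4 is on top; that piece has area ∫[-5,0] (-(3*t**2 + 15*t)) dt = 125/2.

125/2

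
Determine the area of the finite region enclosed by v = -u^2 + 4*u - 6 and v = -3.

4/3

Set the curves equal: -u^2 + 4*u - 6 = -3, so -u^2 + 4*u - 3 = 0, which factors as -(u - 3)*(u - 1) = 0. The curves meet at u = 1, 3.
On [1, 3], v = -u^2 + 4*u - 6 is on top; that piece has area ∫[1,3] (-u^2 + 4*u - 3) du = 4/3.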